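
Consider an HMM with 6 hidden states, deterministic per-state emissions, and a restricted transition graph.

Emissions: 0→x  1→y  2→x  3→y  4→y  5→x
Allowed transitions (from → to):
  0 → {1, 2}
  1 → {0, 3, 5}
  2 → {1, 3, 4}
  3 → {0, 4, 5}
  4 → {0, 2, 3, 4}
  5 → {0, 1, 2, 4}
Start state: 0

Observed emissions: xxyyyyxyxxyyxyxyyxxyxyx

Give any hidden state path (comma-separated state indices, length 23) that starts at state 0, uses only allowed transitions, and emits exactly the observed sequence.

0,2,1,3,4,3,0,1,0,2,4,4,2,3,5,1,3,0,2,4,2,1,5

  [0] x  {0,2,5}  => 0  start
  [1] x  {0,2,5}  => 2  0->2 ok
  [2] y  {1,3,4}  => 1  2->1 ok
  [3] y  {1,3,4}  => 3  1->3 ok
  [4] y  {1,3,4}  => 4  3->4 ok
  [5] y  {1,3,4}  => 3  4->3 ok
  [6] x  {0,2,5}  => 0  3->0 ok
  [7] y  {1,3,4}  => 1  0->1 ok
  [8] x  {0,2,5}  => 0  1->0 ok
  [9] x  {0,2,5}  => 2  0->2 ok
  [10] y  {1,3,4}  => 4  2->4 ok
  [11] y  {1,3,4}  => 4  4->4 ok
  [12] x  {0,2,5}  => 2  4->2 ok
  [13] y  {1,3,4}  => 3  2->3 ok
  [14] x  {0,2,5}  => 5  3->5 ok
  [15] y  {1,3,4}  => 1  5->1 ok
  [16] y  {1,3,4}  => 3  1->3 ok
  [17] x  {0,2,5}  => 0  3->0 ok
  [18] x  {0,2,5}  => 2  0->2 ok
  [19] y  {1,3,4}  => 4  2->4 ok
  [20] x  {0,2,5}  => 2  4->2 ok
  [21] y  {1,3,4}  => 1  2->1 ok
  [22] x  {0,2,5}  => 5  1->5 ok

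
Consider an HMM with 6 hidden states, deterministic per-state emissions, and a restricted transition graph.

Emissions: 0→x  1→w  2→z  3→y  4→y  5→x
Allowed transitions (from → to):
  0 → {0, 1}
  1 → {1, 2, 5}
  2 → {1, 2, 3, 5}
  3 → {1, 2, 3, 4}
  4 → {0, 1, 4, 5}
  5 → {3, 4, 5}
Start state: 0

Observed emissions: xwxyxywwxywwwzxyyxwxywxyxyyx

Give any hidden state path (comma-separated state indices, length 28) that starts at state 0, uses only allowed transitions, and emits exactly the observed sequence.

0,1,5,4,5,3,1,1,5,4,1,1,1,2,5,3,4,0,1,5,4,1,5,4,5,3,4,0

  t0 'x' -> {0,5}, take 0 (start)
  t1 'w' -> {1}, take 1 (0->1 ok)
  t2 'x' -> {0,5}, take 5 (1->5 ok)
  t3 'y' -> {3,4}, take 4 (5->4 ok)
  t4 'x' -> {0,5}, take 5 (4->5 ok)
  t5 'y' -> {3,4}, take 3 (5->3 ok)
  t6 'w' -> {1}, take 1 (3->1 ok)
  t7 'w' -> {1}, take 1 (1->1 ok)
  t8 'x' -> {0,5}, take 5 (1->5 ok)
  t9 'y' -> {3,4}, take 4 (5->4 ok)
  t10 'w' -> {1}, take 1 (4->1 ok)
  t11 'w' -> {1}, take 1 (1->1 ok)
  t12 'w' -> {1}, take 1 (1->1 ok)
  t13 'z' -> {2}, take 2 (1->2 ok)
  t14 'x' -> {0,5}, take 5 (2->5 ok)
  t15 'y' -> {3,4}, take 3 (5->3 ok)
  t16 'y' -> {3,4}, take 4 (3->4 ok)
  t17 'x' -> {0,5}, take 0 (4->0 ok)
  t18 'w' -> {1}, take 1 (0->1 ok)
  t19 'x' -> {0,5}, take 5 (1->5 ok)
  t20 'y' -> {3,4}, take 4 (5->4 ok)
  t21 'w' -> {1}, take 1 (4->1 ok)
  t22 'x' -> {0,5}, take 5 (1->5 ok)
  t23 'y' -> {3,4}, take 4 (5->4 ok)
  t24 'x' -> {0,5}, take 5 (4->5 ok)
  t25 'y' -> {3,4}, take 3 (5->3 ok)
  t26 'y' -> {3,4}, take 4 (3->4 ok)
  t27 'x' -> {0,5}, take 0 (4->0 ok)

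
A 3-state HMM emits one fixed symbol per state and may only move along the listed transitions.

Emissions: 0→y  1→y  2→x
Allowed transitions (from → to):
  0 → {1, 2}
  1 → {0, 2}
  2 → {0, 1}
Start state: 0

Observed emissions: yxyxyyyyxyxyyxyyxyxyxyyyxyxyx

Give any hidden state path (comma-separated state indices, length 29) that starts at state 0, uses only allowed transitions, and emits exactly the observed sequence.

0,2,0,2,1,0,1,0,2,0,2,1,0,2,0,1,2,1,2,1,2,0,1,0,2,0,2,0,2

  0: obs=y cand={0,1} pick 0 [start]
  1: obs=x cand={2} pick 2 [0->2 ok]
  2: obs=y cand={0,1} pick 0 [2->0 ok]
  3: obs=x cand={2} pick 2 [0->2 ok]
  4: obs=y cand={0,1} pick 1 [2->1 ok]
  5: obs=y cand={0,1} pick 0 [1->0 ok]
  6: obs=y cand={0,1} pick 1 [0->1 ok]
  7: obs=y cand={0,1} pick 0 [1->0 ok]
  8: obs=x cand={2} pick 2 [0->2 ok]
  9: obs=y cand={0,1} pick 0 [2->0 ok]
  10: obs=x cand={2} pick 2 [0->2 ok]
  11: obs=y cand={0,1} pick 1 [2->1 ok]
  12: obs=y cand={0,1} pick 0 [1->0 ok]
  13: obs=x cand={2} pick 2 [0->2 ok]
  14: obs=y cand={0,1} pick 0 [2->0 ok]
  15: obs=y cand={0,1} pick 1 [0->1 ok]
  16: obs=x cand={2} pick 2 [1->2 ok]
  17: obs=y cand={0,1} pick 1 [2->1 ok]
  18: obs=x cand={2} pick 2 [1->2 ok]
  19: obs=y cand={0,1} pick 1 [2->1 ok]
  20: obs=x cand={2} pick 2 [1->2 ok]
  21: obs=y cand={0,1} pick 0 [2->0 ok]
  22: obs=y cand={0,1} pick 1 [0->1 ok]
  23: obs=y cand={0,1} pick 0 [1->0 ok]
  24: obs=x cand={2} pick 2 [0->2 ok]
  25: obs=y cand={0,1} pick 0 [2->0 ok]
  26: obs=x cand={2} pick 2 [0->2 ok]
  27: obs=y cand={0,1} pick 0 [2->0 ok]
  28: obs=x cand={2} pick 2 [0->2 ok]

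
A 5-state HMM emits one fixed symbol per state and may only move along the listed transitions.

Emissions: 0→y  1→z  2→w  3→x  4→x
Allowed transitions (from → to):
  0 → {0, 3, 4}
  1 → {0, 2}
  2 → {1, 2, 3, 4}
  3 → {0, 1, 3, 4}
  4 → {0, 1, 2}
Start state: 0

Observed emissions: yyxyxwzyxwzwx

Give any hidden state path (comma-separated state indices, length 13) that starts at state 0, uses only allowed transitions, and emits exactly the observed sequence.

  0: obs=y cand={0} pick 0 [start]
  1: obs=y cand={0} pick 0 [0->0 ok]
  2: obs=x cand={3,4} pick 4 [0->4 ok]
  3: obs=y cand={0} pick 0 [4->0 ok]
  4: obs=x cand={3,4} pick 4 [0->4 ok]
  5: obs=w cand={2} pick 2 [4->2 ok]
  6: obs=z cand={1} pick 1 [2->1 ok]
  7: obs=y cand={0} pick 0 [1->0 ok]
  8: obs=x cand={3,4} pick 4 [0->4 ok]
  9: obs=w cand={2} pick 2 [4->2 ok]
  10: obs=z cand={1} pick 1 [2->1 ok]
  11: obs=w cand={2} pick 2 [1->2 ok]
  12: obs=x cand={3,4} pick 4 [2->4 ok]

0,0,4,0,4,2,1,0,4,2,1,2,4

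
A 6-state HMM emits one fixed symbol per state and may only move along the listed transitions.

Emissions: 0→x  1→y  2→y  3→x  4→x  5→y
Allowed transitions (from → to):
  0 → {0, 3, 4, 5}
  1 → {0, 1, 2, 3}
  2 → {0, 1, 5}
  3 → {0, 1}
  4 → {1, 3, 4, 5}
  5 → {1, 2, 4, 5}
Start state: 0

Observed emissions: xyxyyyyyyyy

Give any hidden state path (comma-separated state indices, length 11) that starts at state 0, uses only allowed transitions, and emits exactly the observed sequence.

  pos 0: x in {0,3,4}, choose 0; start
  pos 1: y in {1,2,5}, choose 5; 0->5 ok
  pos 2: x in {0,3,4}, choose 4; 5->4 ok
  pos 3: y in {1,2,5}, choose 1; 4->1 ok
  pos 4: y in {1,2,5}, choose 1; 1->1 ok
  pos 5: y in {1,2,5}, choose 1; 1->1 ok
  pos 6: y in {1,2,5}, choose 2; 1->2 ok
  pos 7: y in {1,2,5}, choose 5; 2->5 ok
  pos 8: y in {1,2,5}, choose 2; 5->2 ok
  pos 9: y in {1,2,5}, choose 5; 2->5 ok
  pos 10: y in {1,2,5}, choose 1; 5->1 ok

0,5,4,1,1,1,2,5,2,5,1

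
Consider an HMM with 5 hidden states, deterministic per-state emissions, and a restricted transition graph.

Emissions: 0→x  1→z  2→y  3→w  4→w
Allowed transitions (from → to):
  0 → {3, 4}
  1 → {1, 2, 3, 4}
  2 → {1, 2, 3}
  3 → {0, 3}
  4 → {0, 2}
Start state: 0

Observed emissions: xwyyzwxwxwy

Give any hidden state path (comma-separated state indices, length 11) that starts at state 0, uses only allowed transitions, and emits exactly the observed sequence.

  t0 'x' -> {0}, take 0 (start)
  t1 'w' -> {3,4}, take 4 (0->4 ok)
  t2 'y' -> {2}, take 2 (4->2 ok)
  t3 'y' -> {2}, take 2 (2->2 ok)
  t4 'z' -> {1}, take 1 (2->1 ok)
  t5 'w' -> {3,4}, take 3 (1->3 ok)
  t6 'x' -> {0}, take 0 (3->0 ok)
  t7 'w' -> {3,4}, take 4 (0->4 ok)
  t8 'x' -> {0}, take 0 (4->0 ok)
  t9 'w' -> {3,4}, take 4 (0->4 ok)
  t10 'y' -> {2}, take 2 (4->2 ok)

0,4,2,2,1,3,0,4,0,4,2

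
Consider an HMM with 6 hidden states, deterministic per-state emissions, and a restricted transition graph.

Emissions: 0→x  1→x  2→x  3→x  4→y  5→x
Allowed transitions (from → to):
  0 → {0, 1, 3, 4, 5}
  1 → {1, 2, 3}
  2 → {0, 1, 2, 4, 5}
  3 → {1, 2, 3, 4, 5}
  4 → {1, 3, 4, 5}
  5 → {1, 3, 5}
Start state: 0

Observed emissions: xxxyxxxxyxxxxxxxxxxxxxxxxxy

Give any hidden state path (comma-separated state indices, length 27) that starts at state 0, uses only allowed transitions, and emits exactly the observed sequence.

0,3,3,4,1,3,2,2,4,3,3,2,0,5,5,3,5,5,5,5,5,3,2,1,3,3,4

  0: obs=x cand={0,1,2,3,5} pick 0 [start]
  1: obs=x cand={0,1,2,3,5} pick 3 [0->3 ok]
  2: obs=x cand={0,1,2,3,5} pick 3 [3->3 ok]
  3: obs=y cand={4} pick 4 [3->4 ok]
  4: obs=x cand={0,1,2,3,5} pick 1 [4->1 ok]
  5: obs=x cand={0,1,2,3,5} pick 3 [1->3 ok]
  6: obs=x cand={0,1,2,3,5} pick 2 [3->2 ok]
  7: obs=x cand={0,1,2,3,5} pick 2 [2->2 ok]
  8: obs=y cand={4} pick 4 [2->4 ok]
  9: obs=x cand={0,1,2,3,5} pick 3 [4->3 ok]
  10: obs=x cand={0,1,2,3,5} pick 3 [3->3 ok]
  11: obs=x cand={0,1,2,3,5} pick 2 [3->2 ok]
  12: obs=x cand={0,1,2,3,5} pick 0 [2->0 ok]
  13: obs=x cand={0,1,2,3,5} pick 5 [0->5 ok]
  14: obs=x cand={0,1,2,3,5} pick 5 [5->5 ok]
  15: obs=x cand={0,1,2,3,5} pick 3 [5->3 ok]
  16: obs=x cand={0,1,2,3,5} pick 5 [3->5 ok]
  17: obs=x cand={0,1,2,3,5} pick 5 [5->5 ok]
  18: obs=x cand={0,1,2,3,5} pick 5 [5->5 ok]
  19: obs=x cand={0,1,2,3,5} pick 5 [5->5 ok]
  20: obs=x cand={0,1,2,3,5} pick 5 [5->5 ok]
  21: obs=x cand={0,1,2,3,5} pick 3 [5->3 ok]
  22: obs=x cand={0,1,2,3,5} pick 2 [3->2 ok]
  23: obs=x cand={0,1,2,3,5} pick 1 [2->1 ok]
  24: obs=x cand={0,1,2,3,5} pick 3 [1->3 ok]
  25: obs=x cand={0,1,2,3,5} pick 3 [3->3 ok]
  26: obs=y cand={4} pick 4 [3->4 ok]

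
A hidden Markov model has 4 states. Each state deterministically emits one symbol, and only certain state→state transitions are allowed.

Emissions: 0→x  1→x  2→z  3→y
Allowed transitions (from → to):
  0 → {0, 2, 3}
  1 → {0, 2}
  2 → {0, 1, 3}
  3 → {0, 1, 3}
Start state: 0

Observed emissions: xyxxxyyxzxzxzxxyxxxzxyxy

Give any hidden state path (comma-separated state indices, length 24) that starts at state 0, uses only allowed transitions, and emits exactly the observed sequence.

  t0 'x' -> {0,1}, take 0 (start)
  t1 'y' -> {3}, take 3 (0->3 ok)
  t2 'x' -> {0,1}, take 0 (3->0 ok)
  t3 'x' -> {0,1}, take 0 (0->0 ok)
  t4 'x' -> {0,1}, take 0 (0->0 ok)
  t5 'y' -> {3}, take 3 (0->3 ok)
  t6 'y' -> {3}, take 3 (3->3 ok)
  t7 'x' -> {0,1}, take 1 (3->1 ok)
  t8 'z' -> {2}, take 2 (1->2 ok)
  t9 'x' -> {0,1}, take 1 (2->1 ok)
  t10 'z' -> {2}, take 2 (1->2 ok)
  t11 'x' -> {0,1}, take 1 (2->1 ok)
  t12 'z' -> {2}, take 2 (1->2 ok)
  t13 'x' -> {0,1}, take 0 (2->0 ok)
  t14 'x' -> {0,1}, take 0 (0->0 ok)
  t15 'y' -> {3}, take 3 (0->3 ok)
  t16 'x' -> {0,1}, take 0 (3->0 ok)
  t17 'x' -> {0,1}, take 0 (0->0 ok)
  t18 'x' -> {0,1}, take 0 (0->0 ok)
  t19 'z' -> {2}, take 2 (0->2 ok)
  t20 'x' -> {0,1}, take 0 (2->0 ok)
  t21 'y' -> {3}, take 3 (0->3 ok)
  t22 'x' -> {0,1}, take 0 (3->0 ok)
  t23 'y' -> {3}, take 3 (0->3 ok)

0,3,0,0,0,3,3,1,2,1,2,1,2,0,0,3,0,0,0,2,0,3,0,3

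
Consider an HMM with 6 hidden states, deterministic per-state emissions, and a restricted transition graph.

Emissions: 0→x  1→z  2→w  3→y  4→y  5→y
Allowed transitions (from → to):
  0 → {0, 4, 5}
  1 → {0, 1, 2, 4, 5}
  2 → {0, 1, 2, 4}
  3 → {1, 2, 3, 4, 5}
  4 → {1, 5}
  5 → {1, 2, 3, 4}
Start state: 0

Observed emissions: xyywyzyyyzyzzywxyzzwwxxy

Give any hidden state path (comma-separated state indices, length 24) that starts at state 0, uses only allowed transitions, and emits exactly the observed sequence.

  [0] x  {0}  => 0  start
  [1] y  {3,4,5}  => 5  0->5 ok
  [2] y  {3,4,5}  => 3  5->3 ok
  [3] w  {2}  => 2  3->2 ok
  [4] y  {3,4,5}  => 4  2->4 ok
  [5] z  {1}  => 1  4->1 ok
  [6] y  {3,4,5}  => 5  1->5 ok
  [7] y  {3,4,5}  => 3  5->3 ok
  [8] y  {3,4,5}  => 4  3->4 ok
  [9] z  {1}  => 1  4->1 ok
  [10] y  {3,4,5}  => 4  1->4 ok
  [11] z  {1}  => 1  4->1 ok
  [12] z  {1}  => 1  1->1 ok
  [13] y  {3,4,5}  => 5  1->5 ok
  [14] w  {2}  => 2  5->2 ok
  [15] x  {0}  => 0  2->0 ok
  [16] y  {3,4,5}  => 5  0->5 ok
  [17] z  {1}  => 1  5->1 ok
  [18] z  {1}  => 1  1->1 ok
  [19] w  {2}  => 2  1->2 ok
  [20] w  {2}  => 2  2->2 ok
  [21] x  {0}  => 0  2->0 ok
  [22] x  {0}  => 0  0->0 ok
  [23] y  {3,4,5}  => 4  0->4 ok

0,5,3,2,4,1,5,3,4,1,4,1,1,5,2,0,5,1,1,2,2,0,0,4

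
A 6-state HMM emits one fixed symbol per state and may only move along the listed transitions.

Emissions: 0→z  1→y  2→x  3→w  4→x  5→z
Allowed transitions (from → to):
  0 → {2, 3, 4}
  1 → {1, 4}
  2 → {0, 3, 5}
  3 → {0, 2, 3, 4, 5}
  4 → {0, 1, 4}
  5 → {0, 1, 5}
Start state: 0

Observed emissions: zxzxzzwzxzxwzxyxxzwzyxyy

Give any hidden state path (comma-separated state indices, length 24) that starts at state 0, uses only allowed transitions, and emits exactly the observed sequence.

0,2,0,2,5,0,3,0,4,0,2,3,0,4,1,4,4,0,3,5,1,4,1,1

  t0 'z' -> {0,5}, take 0 (start)
  t1 'x' -> {2,4}, take 2 (0->2 ok)
  t2 'z' -> {0,5}, take 0 (2->0 ok)
  t3 'x' -> {2,4}, take 2 (0->2 ok)
  t4 'z' -> {0,5}, take 5 (2->5 ok)
  t5 'z' -> {0,5}, take 0 (5->0 ok)
  t6 'w' -> {3}, take 3 (0->3 ok)
  t7 'z' -> {0,5}, take 0 (3->0 ok)
  t8 'x' -> {2,4}, take 4 (0->4 ok)
  t9 'z' -> {0,5}, take 0 (4->0 ok)
  t10 'x' -> {2,4}, take 2 (0->2 ok)
  t11 'w' -> {3}, take 3 (2->3 ok)
  t12 'z' -> {0,5}, take 0 (3->0 ok)
  t13 'x' -> {2,4}, take 4 (0->4 ok)
  t14 'y' -> {1}, take 1 (4->1 ok)
  t15 'x' -> {2,4}, take 4 (1->4 ok)
  t16 'x' -> {2,4}, take 4 (4->4 ok)
  t17 'z' -> {0,5}, take 0 (4->0 ok)
  t18 'w' -> {3}, take 3 (0->3 ok)
  t19 'z' -> {0,5}, take 5 (3->5 ok)
  t20 'y' -> {1}, take 1 (5->1 ok)
  t21 'x' -> {2,4}, take 4 (1->4 ok)
  t22 'y' -> {1}, take 1 (4->1 ok)
  t23 'y' -> {1}, take 1 (1->1 ok)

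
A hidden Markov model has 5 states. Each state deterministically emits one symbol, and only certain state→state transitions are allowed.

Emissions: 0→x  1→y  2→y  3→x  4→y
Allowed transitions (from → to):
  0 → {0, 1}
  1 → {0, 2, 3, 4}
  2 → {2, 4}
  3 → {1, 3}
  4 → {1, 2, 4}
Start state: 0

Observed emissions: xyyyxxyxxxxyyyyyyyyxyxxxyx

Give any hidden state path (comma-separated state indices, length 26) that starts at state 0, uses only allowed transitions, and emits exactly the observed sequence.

0,1,4,1,3,3,1,0,0,0,0,1,2,4,1,4,2,4,1,3,1,0,0,0,1,3

  [0] x  {0,3}  => 0  start
  [1] y  {1,2,4}  => 1  0->1 ok
  [2] y  {1,2,4}  => 4  1->4 ok
  [3] y  {1,2,4}  => 1  4->1 ok
  [4] x  {0,3}  => 3  1->3 ok
  [5] x  {0,3}  => 3  3->3 ok
  [6] y  {1,2,4}  => 1  3->1 ok
  [7] x  {0,3}  => 0  1->0 ok
  [8] x  {0,3}  => 0  0->0 ok
  [9] x  {0,3}  => 0  0->0 ok
  [10] x  {0,3}  => 0  0->0 ok
  [11] y  {1,2,4}  => 1  0->1 ok
  [12] y  {1,2,4}  => 2  1->2 ok
  [13] y  {1,2,4}  => 4  2->4 ok
  [14] y  {1,2,4}  => 1  4->1 ok
  [15] y  {1,2,4}  => 4  1->4 ok
  [16] y  {1,2,4}  => 2  4->2 ok
  [17] y  {1,2,4}  => 4  2->4 ok
  [18] y  {1,2,4}  => 1  4->1 ok
  [19] x  {0,3}  => 3  1->3 ok
  [20] y  {1,2,4}  => 1  3->1 ok
  [21] x  {0,3}  => 0  1->0 ok
  [22] x  {0,3}  => 0  0->0 ok
  [23] x  {0,3}  => 0  0->0 ok
  [24] y  {1,2,4}  => 1  0->1 ok
  [25] x  {0,3}  => 3  1->3 ok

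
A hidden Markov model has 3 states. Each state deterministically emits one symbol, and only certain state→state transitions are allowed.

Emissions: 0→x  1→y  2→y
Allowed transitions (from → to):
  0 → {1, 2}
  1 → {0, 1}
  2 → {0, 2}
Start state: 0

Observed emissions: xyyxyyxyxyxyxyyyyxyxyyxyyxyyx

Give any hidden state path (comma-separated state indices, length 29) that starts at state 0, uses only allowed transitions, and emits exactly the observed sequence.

0,2,2,0,1,1,0,1,0,2,0,1,0,1,1,1,1,0,1,0,1,1,0,1,1,0,2,2,0

  pos 0: x in {0}, choose 0; start
  pos 1: y in {1,2}, choose 2; 0->2 ok
  pos 2: y in {1,2}, choose 2; 2->2 ok
  pos 3: x in {0}, choose 0; 2->0 ok
  pos 4: y in {1,2}, choose 1; 0->1 ok
  pos 5: y in {1,2}, choose 1; 1->1 ok
  pos 6: x in {0}, choose 0; 1->0 ok
  pos 7: y in {1,2}, choose 1; 0->1 ok
  pos 8: x in {0}, choose 0; 1->0 ok
  pos 9: y in {1,2}, choose 2; 0->2 ok
  pos 10: x in {0}, choose 0; 2->0 ok
  pos 11: y in {1,2}, choose 1; 0->1 ok
  pos 12: x in {0}, choose 0; 1->0 ok
  pos 13: y in {1,2}, choose 1; 0->1 ok
  pos 14: y in {1,2}, choose 1; 1->1 ok
  pos 15: y in {1,2}, choose 1; 1->1 ok
  pos 16: y in {1,2}, choose 1; 1->1 ok
  pos 17: x in {0}, choose 0; 1->0 ok
  pos 18: y in {1,2}, choose 1; 0->1 ok
  pos 19: x in {0}, choose 0; 1->0 ok
  pos 20: y in {1,2}, choose 1; 0->1 ok
  pos 21: y in {1,2}, choose 1; 1->1 ok
  pos 22: x in {0}, choose 0; 1->0 ok
  pos 23: y in {1,2}, choose 1; 0->1 ok
  pos 24: y in {1,2}, choose 1; 1->1 ok
  pos 25: x in {0}, choose 0; 1->0 ok
  pos 26: y in {1,2}, choose 2; 0->2 ok
  pos 27: y in {1,2}, choose 2; 2->2 ok
  pos 28: x in {0}, choose 0; 2->0 ok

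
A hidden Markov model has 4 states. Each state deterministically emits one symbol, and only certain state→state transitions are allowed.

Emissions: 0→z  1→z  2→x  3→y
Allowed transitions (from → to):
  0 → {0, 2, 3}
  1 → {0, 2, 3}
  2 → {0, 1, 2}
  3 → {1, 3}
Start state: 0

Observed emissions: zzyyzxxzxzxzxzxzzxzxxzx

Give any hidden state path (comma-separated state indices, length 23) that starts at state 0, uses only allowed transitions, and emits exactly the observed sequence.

  [0] z  {0,1}  => 0  start
  [1] z  {0,1}  => 0  0->0 ok
  [2] y  {3}  => 3  0->3 ok
  [3] y  {3}  => 3  3->3 ok
  [4] z  {0,1}  => 1  3->1 ok
  [5] x  {2}  => 2  1->2 ok
  [6] x  {2}  => 2  2->2 ok
  [7] z  {0,1}  => 0  2->0 ok
  [8] x  {2}  => 2  0->2 ok
  [9] z  {0,1}  => 0  2->0 ok
  [10] x  {2}  => 2  0->2 ok
  [11] z  {0,1}  => 0  2->0 ok
  [12] x  {2}  => 2  0->2 ok
  [13] z  {0,1}  => 0  2->0 ok
  [14] x  {2}  => 2  0->2 ok
  [15] z  {0,1}  => 0  2->0 ok
  [16] z  {0,1}  => 0  0->0 ok
  [17] x  {2}  => 2  0->2 ok
  [18] z  {0,1}  => 0  2->0 ok
  [19] x  {2}  => 2  0->2 ok
  [20] x  {2}  => 2  2->2 ok
  [21] z  {0,1}  => 1  2->1 ok
  [22] x  {2}  => 2  1->2 ok

0,0,3,3,1,2,2,0,2,0,2,0,2,0,2,0,0,2,0,2,2,1,2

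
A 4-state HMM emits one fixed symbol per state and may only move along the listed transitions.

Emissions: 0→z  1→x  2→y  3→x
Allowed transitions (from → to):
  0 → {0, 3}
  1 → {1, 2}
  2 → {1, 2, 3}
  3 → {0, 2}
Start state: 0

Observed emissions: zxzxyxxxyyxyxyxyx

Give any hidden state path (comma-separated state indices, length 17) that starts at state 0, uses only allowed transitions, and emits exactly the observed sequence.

0,3,0,3,2,1,1,1,2,2,3,2,3,2,1,2,1

  pos 0: z in {0}, choose 0; start
  pos 1: x in {1,3}, choose 3; 0->3 ok
  pos 2: z in {0}, choose 0; 3->0 ok
  pos 3: x in {1,3}, choose 3; 0->3 ok
  pos 4: y in {2}, choose 2; 3->2 ok
  pos 5: x in {1,3}, choose 1; 2->1 ok
  pos 6: x in {1,3}, choose 1; 1->1 ok
  pos 7: x in {1,3}, choose 1; 1->1 ok
  pos 8: y in {2}, choose 2; 1->2 ok
  pos 9: y in {2}, choose 2; 2->2 ok
  pos 10: x in {1,3}, choose 3; 2->3 ok
  pos 11: y in {2}, choose 2; 3->2 ok
  pos 12: x in {1,3}, choose 3; 2->3 ok
  pos 13: y in {2}, choose 2; 3->2 ok
  pos 14: x in {1,3}, choose 1; 2->1 ok
  pos 15: y in {2}, choose 2; 1->2 ok
  pos 16: x in {1,3}, choose 1; 2->1 ok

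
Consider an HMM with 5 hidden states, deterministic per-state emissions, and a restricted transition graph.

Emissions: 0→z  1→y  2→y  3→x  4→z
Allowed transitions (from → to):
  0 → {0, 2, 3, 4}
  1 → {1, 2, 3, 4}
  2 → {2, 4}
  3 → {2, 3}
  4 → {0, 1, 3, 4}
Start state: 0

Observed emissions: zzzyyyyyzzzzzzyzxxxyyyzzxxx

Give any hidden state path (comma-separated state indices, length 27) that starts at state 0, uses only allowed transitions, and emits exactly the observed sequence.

0,0,4,1,1,2,2,2,4,4,4,4,4,4,1,4,3,3,3,2,2,2,4,4,3,3,3

  pos 0: z in {0,4}, choose 0; start
  pos 1: z in {0,4}, choose 0; 0->0 ok
  pos 2: z in {0,4}, choose 4; 0->4 ok
  pos 3: y in {1,2}, choose 1; 4->1 ok
  pos 4: y in {1,2}, choose 1; 1->1 ok
  pos 5: y in {1,2}, choose 2; 1->2 ok
  pos 6: y in {1,2}, choose 2; 2->2 ok
  pos 7: y in {1,2}, choose 2; 2->2 ok
  pos 8: z in {0,4}, choose 4; 2->4 ok
  pos 9: z in {0,4}, choose 4; 4->4 ok
  pos 10: z in {0,4}, choose 4; 4->4 ok
  pos 11: z in {0,4}, choose 4; 4->4 ok
  pos 12: z in {0,4}, choose 4; 4->4 ok
  pos 13: z in {0,4}, choose 4; 4->4 ok
  pos 14: y in {1,2}, choose 1; 4->1 ok
  pos 15: z in {0,4}, choose 4; 1->4 ok
  pos 16: x in {3}, choose 3; 4->3 ok
  pos 17: x in {3}, choose 3; 3->3 ok
  pos 18: x in {3}, choose 3; 3->3 ok
  pos 19: y in {1,2}, choose 2; 3->2 ok
  pos 20: y in {1,2}, choose 2; 2->2 ok
  pos 21: y in {1,2}, choose 2; 2->2 ok
  pos 22: z in {0,4}, choose 4; 2->4 ok
  pos 23: z in {0,4}, choose 4; 4->4 ok
  pos 24: x in {3}, choose 3; 4->3 ok
  pos 25: x in {3}, choose 3; 3->3 ok
  pos 26: x in {3}, choose 3; 3->3 ok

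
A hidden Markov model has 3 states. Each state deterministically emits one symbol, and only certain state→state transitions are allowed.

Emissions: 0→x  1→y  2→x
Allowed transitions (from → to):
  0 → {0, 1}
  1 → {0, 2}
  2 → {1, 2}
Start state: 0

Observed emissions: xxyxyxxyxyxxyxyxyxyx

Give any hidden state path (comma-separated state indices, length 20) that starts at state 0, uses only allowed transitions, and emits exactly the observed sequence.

  [0] x  {0,2}  => 0  start
  [1] x  {0,2}  => 0  0->0 ok
  [2] y  {1}  => 1  0->1 ok
  [3] x  {0,2}  => 2  1->2 ok
  [4] y  {1}  => 1  2->1 ok
  [5] x  {0,2}  => 0  1->0 ok
  [6] x  {0,2}  => 0  0->0 ok
  [7] y  {1}  => 1  0->1 ok
  [8] x  {0,2}  => 0  1->0 ok
  [9] y  {1}  => 1  0->1 ok
  [10] x  {0,2}  => 0  1->0 ok
  [11] x  {0,2}  => 0  0->0 ok
  [12] y  {1}  => 1  0->1 ok
  [13] x  {0,2}  => 0  1->0 ok
  [14] y  {1}  => 1  0->1 ok
  [15] x  {0,2}  => 0  1->0 ok
  [16] y  {1}  => 1  0->1 ok
  [17] x  {0,2}  => 0  1->0 ok
  [18] y  {1}  => 1  0->1 ok
  [19] x  {0,2}  => 2  1->2 ok

0,0,1,2,1,0,0,1,0,1,0,0,1,0,1,0,1,0,1,2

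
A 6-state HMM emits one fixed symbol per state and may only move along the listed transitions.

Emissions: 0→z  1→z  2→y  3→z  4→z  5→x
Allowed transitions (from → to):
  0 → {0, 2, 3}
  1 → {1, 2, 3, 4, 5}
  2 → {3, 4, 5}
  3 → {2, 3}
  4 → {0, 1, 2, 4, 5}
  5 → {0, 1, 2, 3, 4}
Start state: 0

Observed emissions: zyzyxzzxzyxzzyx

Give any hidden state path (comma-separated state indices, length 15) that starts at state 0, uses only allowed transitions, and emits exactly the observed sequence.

0,2,4,2,5,1,1,5,4,2,5,3,3,2,5

  0: obs=z cand={0,1,3,4} pick 0 [start]
  1: obs=y cand={2} pick 2 [0->2 ok]
  2: obs=z cand={0,1,3,4} pick 4 [2->4 ok]
  3: obs=y cand={2} pick 2 [4->2 ok]
  4: obs=x cand={5} pick 5 [2->5 ok]
  5: obs=z cand={0,1,3,4} pick 1 [5->1 ok]
  6: obs=z cand={0,1,3,4} pick 1 [1->1 ok]
  7: obs=x cand={5} pick 5 [1->5 ok]
  8: obs=z cand={0,1,3,4} pick 4 [5->4 ok]
  9: obs=y cand={2} pick 2 [4->2 ok]
  10: obs=x cand={5} pick 5 [2->5 ok]
  11: obs=z cand={0,1,3,4} pick 3 [5->3 ok]
  12: obs=z cand={0,1,3,4} pick 3 [3->3 ok]
  13: obs=y cand={2} pick 2 [3->2 ok]
  14: obs=x cand={5} pick 5 [2->5 ok]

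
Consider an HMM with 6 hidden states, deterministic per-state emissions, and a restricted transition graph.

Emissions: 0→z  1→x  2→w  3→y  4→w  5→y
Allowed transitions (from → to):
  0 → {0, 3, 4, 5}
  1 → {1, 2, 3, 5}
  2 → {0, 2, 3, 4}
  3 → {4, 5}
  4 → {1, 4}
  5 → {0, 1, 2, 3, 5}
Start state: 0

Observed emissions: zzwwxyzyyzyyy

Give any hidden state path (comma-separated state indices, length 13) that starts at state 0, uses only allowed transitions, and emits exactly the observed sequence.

0,0,4,4,1,5,0,3,5,0,3,5,5

  t0 'z' -> {0}, take 0 (start)
  t1 'z' -> {0}, take 0 (0->0 ok)
  t2 'w' -> {2,4}, take 4 (0->4 ok)
  t3 'w' -> {2,4}, take 4 (4->4 ok)
  t4 'x' -> {1}, take 1 (4->1 ok)
  t5 'y' -> {3,5}, take 5 (1->5 ok)
  t6 'z' -> {0}, take 0 (5->0 ok)
  t7 'y' -> {3,5}, take 3 (0->3 ok)
  t8 'y' -> {3,5}, take 5 (3->5 ok)
  t9 'z' -> {0}, take 0 (5->0 ok)
  t10 'y' -> {3,5}, take 3 (0->3 ok)
  t11 'y' -> {3,5}, take 5 (3->5 ok)
  t12 'y' -> {3,5}, take 5 (5->5 ok)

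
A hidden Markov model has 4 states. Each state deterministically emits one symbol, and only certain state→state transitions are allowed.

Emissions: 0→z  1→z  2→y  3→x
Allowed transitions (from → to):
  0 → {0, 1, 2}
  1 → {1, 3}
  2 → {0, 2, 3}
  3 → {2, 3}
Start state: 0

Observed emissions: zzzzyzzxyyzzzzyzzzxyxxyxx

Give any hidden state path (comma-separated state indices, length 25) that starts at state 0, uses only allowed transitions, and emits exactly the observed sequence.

0,0,0,0,2,0,1,3,2,2,0,0,0,0,2,0,1,1,3,2,3,3,2,3,3

  t0 'z' -> {0,1}, take 0 (start)
  t1 'z' -> {0,1}, take 0 (0->0 ok)
  t2 'z' -> {0,1}, take 0 (0->0 ok)
  t3 'z' -> {0,1}, take 0 (0->0 ok)
  t4 'y' -> {2}, take 2 (0->2 ok)
  t5 'z' -> {0,1}, take 0 (2->0 ok)
  t6 'z' -> {0,1}, take 1 (0->1 ok)
  t7 'x' -> {3}, take 3 (1->3 ok)
  t8 'y' -> {2}, take 2 (3->2 ok)
  t9 'y' -> {2}, take 2 (2->2 ok)
  t10 'z' -> {0,1}, take 0 (2->0 ok)
  t11 'z' -> {0,1}, take 0 (0->0 ok)
  t12 'z' -> {0,1}, take 0 (0->0 ok)
  t13 'z' -> {0,1}, take 0 (0->0 ok)
  t14 'y' -> {2}, take 2 (0->2 ok)
  t15 'z' -> {0,1}, take 0 (2->0 ok)
  t16 'z' -> {0,1}, take 1 (0->1 ok)
  t17 'z' -> {0,1}, take 1 (1->1 ok)
  t18 'x' -> {3}, take 3 (1->3 ok)
  t19 'y' -> {2}, take 2 (3->2 ok)
  t20 'x' -> {3}, take 3 (2->3 ok)
  t21 'x' -> {3}, take 3 (3->3 ok)
  t22 'y' -> {2}, take 2 (3->2 ok)
  t23 'x' -> {3}, take 3 (2->3 ok)
  t24 'x' -> {3}, take 3 (3->3 ok)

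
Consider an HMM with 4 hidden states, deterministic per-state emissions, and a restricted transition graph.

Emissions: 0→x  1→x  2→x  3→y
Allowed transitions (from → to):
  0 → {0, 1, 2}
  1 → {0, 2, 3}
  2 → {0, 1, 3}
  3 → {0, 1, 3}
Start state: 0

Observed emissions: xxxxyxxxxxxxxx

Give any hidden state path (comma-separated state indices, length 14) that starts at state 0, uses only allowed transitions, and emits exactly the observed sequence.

  t0 'x' -> {0,1,2}, take 0 (start)
  t1 'x' -> {0,1,2}, take 1 (0->1 ok)
  t2 'x' -> {0,1,2}, take 0 (1->0 ok)
  t3 'x' -> {0,1,2}, take 1 (0->1 ok)
  t4 'y' -> {3}, take 3 (1->3 ok)
  t5 'x' -> {0,1,2}, take 1 (3->1 ok)
  t6 'x' -> {0,1,2}, take 0 (1->0 ok)
  t7 'x' -> {0,1,2}, take 0 (0->0 ok)
  t8 'x' -> {0,1,2}, take 2 (0->2 ok)
  t9 'x' -> {0,1,2}, take 0 (2->0 ok)
  t10 'x' -> {0,1,2}, take 1 (0->1 ok)
  t11 'x' -> {0,1,2}, take 2 (1->2 ok)
  t12 'x' -> {0,1,2}, take 0 (2->0 ok)
  t13 'x' -> {0,1,2}, take 2 (0->2 ok)

0,1,0,1,3,1,0,0,2,0,1,2,0,2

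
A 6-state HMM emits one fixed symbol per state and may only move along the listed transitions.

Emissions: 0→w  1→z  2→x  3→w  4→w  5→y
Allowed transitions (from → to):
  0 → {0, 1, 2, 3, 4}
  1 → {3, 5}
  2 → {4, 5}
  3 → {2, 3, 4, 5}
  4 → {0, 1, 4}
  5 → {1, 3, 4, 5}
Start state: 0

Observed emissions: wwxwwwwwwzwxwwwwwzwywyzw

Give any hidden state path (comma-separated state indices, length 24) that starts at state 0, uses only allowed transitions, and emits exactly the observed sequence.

  t0 'w' -> {0,3,4}, take 0 (start)
  t1 'w' -> {0,3,4}, take 3 (0->3 ok)
  t2 'x' -> {2}, take 2 (3->2 ok)
  t3 'w' -> {0,3,4}, take 4 (2->4 ok)
  t4 'w' -> {0,3,4}, take 4 (4->4 ok)
  t5 'w' -> {0,3,4}, take 0 (4->0 ok)
  t6 'w' -> {0,3,4}, take 3 (0->3 ok)
  t7 'w' -> {0,3,4}, take 4 (3->4 ok)
  t8 'w' -> {0,3,4}, take 4 (4->4 ok)
  t9 'z' -> {1}, take 1 (4->1 ok)
  t10 'w' -> {0,3,4}, take 3 (1->3 ok)
  t11 'x' -> {2}, take 2 (3->2 ok)
  t12 'w' -> {0,3,4}, take 4 (2->4 ok)
  t13 'w' -> {0,3,4}, take 4 (4->4 ok)
  t14 'w' -> {0,3,4}, take 4 (4->4 ok)
  t15 'w' -> {0,3,4}, take 4 (4->4 ok)
  t16 'w' -> {0,3,4}, take 4 (4->4 ok)
  t17 'z' -> {1}, take 1 (4->1 ok)
  t18 'w' -> {0,3,4}, take 3 (1->3 ok)
  t19 'y' -> {5}, take 5 (3->5 ok)
  t20 'w' -> {0,3,4}, take 3 (5->3 ok)
  t21 'y' -> {5}, take 5 (3->5 ok)
  t22 'z' -> {1}, take 1 (5->1 ok)
  t23 'w' -> {0,3,4}, take 3 (1->3 ok)

0,3,2,4,4,0,3,4,4,1,3,2,4,4,4,4,4,1,3,5,3,5,1,3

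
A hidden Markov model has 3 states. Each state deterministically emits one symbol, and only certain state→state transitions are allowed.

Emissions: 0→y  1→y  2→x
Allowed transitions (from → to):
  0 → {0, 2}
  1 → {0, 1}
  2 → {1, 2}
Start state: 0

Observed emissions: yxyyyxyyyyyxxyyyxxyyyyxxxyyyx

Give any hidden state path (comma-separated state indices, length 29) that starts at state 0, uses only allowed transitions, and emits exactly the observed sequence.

  t0 'y' -> {0,1}, take 0 (start)
  t1 'x' -> {2}, take 2 (0->2 ok)
  t2 'y' -> {0,1}, take 1 (2->1 ok)
  t3 'y' -> {0,1}, take 1 (1->1 ok)
  t4 'y' -> {0,1}, take 0 (1->0 ok)
  t5 'x' -> {2}, take 2 (0->2 ok)
  t6 'y' -> {0,1}, take 1 (2->1 ok)
  t7 'y' -> {0,1}, take 0 (1->0 ok)
  t8 'y' -> {0,1}, take 0 (0->0 ok)
  t9 'y' -> {0,1}, take 0 (0->0 ok)
  t10 'y' -> {0,1}, take 0 (0->0 ok)
  t11 'x' -> {2}, take 2 (0->2 ok)
  t12 'x' -> {2}, take 2 (2->2 ok)
  t13 'y' -> {0,1}, take 1 (2->1 ok)
  t14 'y' -> {0,1}, take 1 (1->1 ok)
  t15 'y' -> {0,1}, take 0 (1->0 ok)
  t16 'x' -> {2}, take 2 (0->2 ok)
  t17 'x' -> {2}, take 2 (2->2 ok)
  t18 'y' -> {0,1}, take 1 (2->1 ok)
  t19 'y' -> {0,1}, take 1 (1->1 ok)
  t20 'y' -> {0,1}, take 1 (1->1 ok)
  t21 'y' -> {0,1}, take 0 (1->0 ok)
  t22 'x' -> {2}, take 2 (0->2 ok)
  t23 'x' -> {2}, take 2 (2->2 ok)
  t24 'x' -> {2}, take 2 (2->2 ok)
  t25 'y' -> {0,1}, take 1 (2->1 ok)
  t26 'y' -> {0,1}, take 0 (1->0 ok)
  t27 'y' -> {0,1}, take 0 (0->0 ok)
  t28 'x' -> {2}, take 2 (0->2 ok)

0,2,1,1,0,2,1,0,0,0,0,2,2,1,1,0,2,2,1,1,1,0,2,2,2,1,0,0,2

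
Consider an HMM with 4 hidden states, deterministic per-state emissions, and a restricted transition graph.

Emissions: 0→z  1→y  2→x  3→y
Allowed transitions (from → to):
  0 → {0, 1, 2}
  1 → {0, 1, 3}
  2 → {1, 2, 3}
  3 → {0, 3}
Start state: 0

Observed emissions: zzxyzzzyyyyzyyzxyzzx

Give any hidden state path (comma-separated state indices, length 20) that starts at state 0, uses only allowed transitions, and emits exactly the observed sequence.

0,0,2,3,0,0,0,1,1,1,3,0,1,3,0,2,3,0,0,2

  pos 0: z in {0}, choose 0; start
  pos 1: z in {0}, choose 0; 0->0 ok
  pos 2: x in {2}, choose 2; 0->2 ok
  pos 3: y in {1,3}, choose 3; 2->3 ok
  pos 4: z in {0}, choose 0; 3->0 ok
  pos 5: z in {0}, choose 0; 0->0 ok
  pos 6: z in {0}, choose 0; 0->0 ok
  pos 7: y in {1,3}, choose 1; 0->1 ok
  pos 8: y in {1,3}, choose 1; 1->1 ok
  pos 9: y in {1,3}, choose 1; 1->1 ok
  pos 10: y in {1,3}, choose 3; 1->3 ok
  pos 11: z in {0}, choose 0; 3->0 ok
  pos 12: y in {1,3}, choose 1; 0->1 ok
  pos 13: y in {1,3}, choose 3; 1->3 ok
  pos 14: z in {0}, choose 0; 3->0 ok
  pos 15: x in {2}, choose 2; 0->2 ok
  pos 16: y in {1,3}, choose 3; 2->3 ok
  pos 17: z in {0}, choose 0; 3->0 ok
  pos 18: z in {0}, choose 0; 0->0 ok
  pos 19: x in {2}, choose 2; 0->2 ok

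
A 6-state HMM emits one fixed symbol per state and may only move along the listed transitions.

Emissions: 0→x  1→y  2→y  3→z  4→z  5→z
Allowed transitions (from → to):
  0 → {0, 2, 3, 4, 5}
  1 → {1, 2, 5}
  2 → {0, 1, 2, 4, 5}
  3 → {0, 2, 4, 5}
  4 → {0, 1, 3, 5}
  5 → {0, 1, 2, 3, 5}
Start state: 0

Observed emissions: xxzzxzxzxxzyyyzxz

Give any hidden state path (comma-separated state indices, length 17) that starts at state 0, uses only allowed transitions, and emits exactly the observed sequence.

  [0] x  {0}  => 0  start
  [1] x  {0}  => 0  0->0 ok
  [2] z  {3,4,5}  => 4  0->4 ok
  [3] z  {3,4,5}  => 3  4->3 ok
  [4] x  {0}  => 0  3->0 ok
  [5] z  {3,4,5}  => 4  0->4 ok
  [6] x  {0}  => 0  4->0 ok
  [7] z  {3,4,5}  => 3  0->3 ok
  [8] x  {0}  => 0  3->0 ok
  [9] x  {0}  => 0  0->0 ok
  [10] z  {3,4,5}  => 4  0->4 ok
  [11] y  {1,2}  => 1  4->1 ok
  [12] y  {1,2}  => 2  1->2 ok
  [13] y  {1,2}  => 2  2->2 ok
  [14] z  {3,4,5}  => 4  2->4 ok
  [15] x  {0}  => 0  4->0 ok
  [16] z  {3,4,5}  => 4  0->4 ok

0,0,4,3,0,4,0,3,0,0,4,1,2,2,4,0,4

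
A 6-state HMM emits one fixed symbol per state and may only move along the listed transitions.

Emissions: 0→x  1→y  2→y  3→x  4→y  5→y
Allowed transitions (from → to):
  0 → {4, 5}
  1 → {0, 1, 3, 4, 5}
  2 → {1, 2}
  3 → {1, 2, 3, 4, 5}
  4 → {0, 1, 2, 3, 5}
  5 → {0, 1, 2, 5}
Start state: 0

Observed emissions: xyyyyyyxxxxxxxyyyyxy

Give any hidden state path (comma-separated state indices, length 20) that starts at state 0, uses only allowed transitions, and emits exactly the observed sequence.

  [0] x  {0,3}  => 0  start
  [1] y  {1,2,4,5}  => 5  0->5 ok
  [2] y  {1,2,4,5}  => 2  5->2 ok
  [3] y  {1,2,4,5}  => 1  2->1 ok
  [4] y  {1,2,4,5}  => 5  1->5 ok
  [5] y  {1,2,4,5}  => 1  5->1 ok
  [6] y  {1,2,4,5}  => 1  1->1 ok
  [7] x  {0,3}  => 3  1->3 ok
  [8] x  {0,3}  => 3  3->3 ok
  [9] x  {0,3}  => 3  3->3 ok
  [10] x  {0,3}  => 3  3->3 ok
  [11] x  {0,3}  => 3  3->3 ok
  [12] x  {0,3}  => 3  3->3 ok
  [13] x  {0,3}  => 3  3->3 ok
  [14] y  {1,2,4,5}  => 5  3->5 ok
  [15] y  {1,2,4,5}  => 2  5->2 ok
  [16] y  {1,2,4,5}  => 1  2->1 ok
  [17] y  {1,2,4,5}  => 5  1->5 ok
  [18] x  {0,3}  => 0  5->0 ok
  [19] y  {1,2,4,5}  => 4  0->4 ok

0,5,2,1,5,1,1,3,3,3,3,3,3,3,5,2,1,5,0,4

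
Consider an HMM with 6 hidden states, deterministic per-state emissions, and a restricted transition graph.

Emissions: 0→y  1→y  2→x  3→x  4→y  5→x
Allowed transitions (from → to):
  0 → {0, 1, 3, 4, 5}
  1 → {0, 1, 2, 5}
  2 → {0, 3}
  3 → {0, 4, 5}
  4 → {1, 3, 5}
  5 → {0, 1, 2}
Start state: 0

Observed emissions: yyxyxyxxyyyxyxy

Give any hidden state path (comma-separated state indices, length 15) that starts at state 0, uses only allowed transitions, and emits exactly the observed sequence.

0,1,2,0,5,1,2,3,0,1,0,3,4,3,0

  0: obs=y cand={0,1,4} pick 0 [start]
  1: obs=y cand={0,1,4} pick 1 [0->1 ok]
  2: obs=x cand={2,3,5} pick 2 [1->2 ok]
  3: obs=y cand={0,1,4} pick 0 [2->0 ok]
  4: obs=x cand={2,3,5} pick 5 [0->5 ok]
  5: obs=y cand={0,1,4} pick 1 [5->1 ok]
  6: obs=x cand={2,3,5} pick 2 [1->2 ok]
  7: obs=x cand={2,3,5} pick 3 [2->3 ok]
  8: obs=y cand={0,1,4} pick 0 [3->0 ok]
  9: obs=y cand={0,1,4} pick 1 [0->1 ok]
  10: obs=y cand={0,1,4} pick 0 [1->0 ok]
  11: obs=x cand={2,3,5} pick 3 [0->3 ok]
  12: obs=y cand={0,1,4} pick 4 [3->4 ok]
  13: obs=x cand={2,3,5} pick 3 [4->3 ok]
  14: obs=y cand={0,1,4} pick 0 [3->0 ok]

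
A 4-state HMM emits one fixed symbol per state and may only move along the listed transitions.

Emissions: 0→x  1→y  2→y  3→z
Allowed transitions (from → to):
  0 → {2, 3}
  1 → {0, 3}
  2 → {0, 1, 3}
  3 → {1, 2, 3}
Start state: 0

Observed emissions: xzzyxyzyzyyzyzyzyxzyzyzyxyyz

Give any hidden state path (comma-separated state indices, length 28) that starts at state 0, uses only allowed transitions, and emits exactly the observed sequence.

  [0] x  {0}  => 0  start
  [1] z  {3}  => 3  0->3 ok
  [2] z  {3}  => 3  3->3 ok
  [3] y  {1,2}  => 1  3->1 ok
  [4] x  {0}  => 0  1->0 ok
  [5] y  {1,2}  => 2  0->2 ok
  [6] z  {3}  => 3  2->3 ok
  [7] y  {1,2}  => 1  3->1 ok
  [8] z  {3}  => 3  1->3 ok
  [9] y  {1,2}  => 2  3->2 ok
  [10] y  {1,2}  => 1  2->1 ok
  [11] z  {3}  => 3  1->3 ok
  [12] y  {1,2}  => 2  3->2 ok
  [13] z  {3}  => 3  2->3 ok
  [14] y  {1,2}  => 1  3->1 ok
  [15] z  {3}  => 3  1->3 ok
  [16] y  {1,2}  => 1  3->1 ok
  [17] x  {0}  => 0  1->0 ok
  [18] z  {3}  => 3  0->3 ok
  [19] y  {1,2}  => 1  3->1 ok
  [20] z  {3}  => 3  1->3 ok
  [21] y  {1,2}  => 1  3->1 ok
  [22] z  {3}  => 3  1->3 ok
  [23] y  {1,2}  => 2  3->2 ok
  [24] x  {0}  => 0  2->0 ok
  [25] y  {1,2}  => 2  0->2 ok
  [26] y  {1,2}  => 1  2->1 ok
  [27] z  {3}  => 3  1->3 ok

0,3,3,1,0,2,3,1,3,2,1,3,2,3,1,3,1,0,3,1,3,1,3,2,0,2,1,3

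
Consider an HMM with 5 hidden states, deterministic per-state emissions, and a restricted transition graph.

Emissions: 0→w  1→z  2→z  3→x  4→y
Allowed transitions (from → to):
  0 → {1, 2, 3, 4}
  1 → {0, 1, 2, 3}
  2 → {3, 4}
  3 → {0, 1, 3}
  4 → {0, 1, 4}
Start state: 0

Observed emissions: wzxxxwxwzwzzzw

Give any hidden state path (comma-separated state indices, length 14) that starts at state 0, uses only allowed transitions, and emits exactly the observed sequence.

  [0] w  {0}  => 0  start
  [1] z  {1,2}  => 2  0->2 ok
  [2] x  {3}  => 3  2->3 ok
  [3] x  {3}  => 3  3->3 ok
  [4] x  {3}  => 3  3->3 ok
  [5] w  {0}  => 0  3->0 ok
  [6] x  {3}  => 3  0->3 ok
  [7] w  {0}  => 0  3->0 ok
  [8] z  {1,2}  => 1  0->1 ok
  [9] w  {0}  => 0  1->0 ok
  [10] z  {1,2}  => 1  0->1 ok
  [11] z  {1,2}  => 1  1->1 ok
  [12] z  {1,2}  => 1  1->1 ok
  [13] w  {0}  => 0  1->0 ok

0,2,3,3,3,0,3,0,1,0,1,1,1,0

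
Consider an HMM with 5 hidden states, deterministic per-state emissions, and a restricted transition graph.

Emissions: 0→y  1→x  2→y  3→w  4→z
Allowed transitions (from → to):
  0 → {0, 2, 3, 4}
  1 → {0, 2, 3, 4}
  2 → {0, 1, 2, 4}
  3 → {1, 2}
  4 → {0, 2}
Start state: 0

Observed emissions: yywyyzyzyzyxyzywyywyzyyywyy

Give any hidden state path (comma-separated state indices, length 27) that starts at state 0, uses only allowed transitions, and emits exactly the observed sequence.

0,0,3,2,2,4,2,4,2,4,2,1,2,4,0,3,2,0,3,2,4,2,0,0,3,2,0

  pos 0: y in {0,2}, choose 0; start
  pos 1: y in {0,2}, choose 0; 0->0 ok
  pos 2: w in {3}, choose 3; 0->3 ok
  pos 3: y in {0,2}, choose 2; 3->2 ok
  pos 4: y in {0,2}, choose 2; 2->2 ok
  pos 5: z in {4}, choose 4; 2->4 ok
  pos 6: y in {0,2}, choose 2; 4->2 ok
  pos 7: z in {4}, choose 4; 2->4 ok
  pos 8: y in {0,2}, choose 2; 4->2 ok
  pos 9: z in {4}, choose 4; 2->4 ok
  pos 10: y in {0,2}, choose 2; 4->2 ok
  pos 11: x in {1}, choose 1; 2->1 ok
  pos 12: y in {0,2}, choose 2; 1->2 ok
  pos 13: z in {4}, choose 4; 2->4 ok
  pos 14: y in {0,2}, choose 0; 4->0 ok
  pos 15: w in {3}, choose 3; 0->3 ok
  pos 16: y in {0,2}, choose 2; 3->2 ok
  pos 17: y in {0,2}, choose 0; 2->0 ok
  pos 18: w in {3}, choose 3; 0->3 ok
  pos 19: y in {0,2}, choose 2; 3->2 ok
  pos 20: z in {4}, choose 4; 2->4 ok
  pos 21: y in {0,2}, choose 2; 4->2 ok
  pos 22: y in {0,2}, choose 0; 2->0 ok
  pos 23: y in {0,2}, choose 0; 0->0 ok
  pos 24: w in {3}, choose 3; 0->3 ok
  pos 25: y in {0,2}, choose 2; 3->2 ok
  pos 26: y in {0,2}, choose 0; 2->0 ok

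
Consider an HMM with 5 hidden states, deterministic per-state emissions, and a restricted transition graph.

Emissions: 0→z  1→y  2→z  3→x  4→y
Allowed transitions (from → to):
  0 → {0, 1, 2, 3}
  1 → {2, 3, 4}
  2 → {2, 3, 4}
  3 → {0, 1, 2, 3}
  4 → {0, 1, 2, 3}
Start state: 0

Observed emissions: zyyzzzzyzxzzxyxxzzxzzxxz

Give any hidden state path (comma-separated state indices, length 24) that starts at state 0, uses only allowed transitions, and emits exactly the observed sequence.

0,1,4,2,2,2,2,4,2,3,0,0,3,1,3,3,0,2,3,0,0,3,3,2

  [0] z  {0,2}  => 0  start
  [1] y  {1,4}  => 1  0->1 ok
  [2] y  {1,4}  => 4  1->4 ok
  [3] z  {0,2}  => 2  4->2 ok
  [4] z  {0,2}  => 2  2->2 ok
  [5] z  {0,2}  => 2  2->2 ok
  [6] z  {0,2}  => 2  2->2 ok
  [7] y  {1,4}  => 4  2->4 ok
  [8] z  {0,2}  => 2  4->2 ok
  [9] x  {3}  => 3  2->3 ok
  [10] z  {0,2}  => 0  3->0 ok
  [11] z  {0,2}  => 0  0->0 ok
  [12] x  {3}  => 3  0->3 ok
  [13] y  {1,4}  => 1  3->1 ok
  [14] x  {3}  => 3  1->3 ok
  [15] x  {3}  => 3  3->3 ok
  [16] z  {0,2}  => 0  3->0 ok
  [17] z  {0,2}  => 2  0->2 ok
  [18] x  {3}  => 3  2->3 ok
  [19] z  {0,2}  => 0  3->0 ok
  [20] z  {0,2}  => 0  0->0 ok
  [21] x  {3}  => 3  0->3 ok
  [22] x  {3}  => 3  3->3 ok
  [23] z  {0,2}  => 2  3->2 ok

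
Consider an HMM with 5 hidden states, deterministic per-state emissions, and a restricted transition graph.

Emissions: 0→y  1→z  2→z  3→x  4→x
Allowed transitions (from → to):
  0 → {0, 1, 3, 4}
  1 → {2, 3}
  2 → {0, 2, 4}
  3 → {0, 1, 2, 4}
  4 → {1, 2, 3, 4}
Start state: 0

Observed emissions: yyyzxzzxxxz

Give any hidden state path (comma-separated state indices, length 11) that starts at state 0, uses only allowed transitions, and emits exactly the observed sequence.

  pos 0: y in {0}, choose 0; start
  pos 1: y in {0}, choose 0; 0->0 ok
  pos 2: y in {0}, choose 0; 0->0 ok
  pos 3: z in {1,2}, choose 1; 0->1 ok
  pos 4: x in {3,4}, choose 3; 1->3 ok
  pos 5: z in {1,2}, choose 1; 3->1 ok
  pos 6: z in {1,2}, choose 2; 1->2 ok
  pos 7: x in {3,4}, choose 4; 2->4 ok
  pos 8: x in {3,4}, choose 4; 4->4 ok
  pos 9: x in {3,4}, choose 4; 4->4 ok
  pos 10: z in {1,2}, choose 1; 4->1 ok

0,0,0,1,3,1,2,4,4,4,1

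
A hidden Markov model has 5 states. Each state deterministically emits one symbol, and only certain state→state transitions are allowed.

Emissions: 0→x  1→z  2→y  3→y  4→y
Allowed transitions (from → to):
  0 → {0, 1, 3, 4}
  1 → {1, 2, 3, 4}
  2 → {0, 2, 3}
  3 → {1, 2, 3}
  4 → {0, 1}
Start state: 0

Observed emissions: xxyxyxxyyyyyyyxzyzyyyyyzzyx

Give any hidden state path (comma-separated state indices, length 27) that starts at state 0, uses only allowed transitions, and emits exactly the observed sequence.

  pos 0: x in {0}, choose 0; start
  pos 1: x in {0}, choose 0; 0->0 ok
  pos 2: y in {2,3,4}, choose 4; 0->4 ok
  pos 3: x in {0}, choose 0; 4->0 ok
  pos 4: y in {2,3,4}, choose 4; 0->4 ok
  pos 5: x in {0}, choose 0; 4->0 ok
  pos 6: x in {0}, choose 0; 0->0 ok
  pos 7: y in {2,3,4}, choose 3; 0->3 ok
  pos 8: y in {2,3,4}, choose 3; 3->3 ok
  pos 9: y in {2,3,4}, choose 3; 3->3 ok
  pos 10: y in {2,3,4}, choose 3; 3->3 ok
  pos 11: y in {2,3,4}, choose 2; 3->2 ok
  pos 12: y in {2,3,4}, choose 2; 2->2 ok
  pos 13: y in {2,3,4}, choose 2; 2->2 ok
  pos 14: x in {0}, choose 0; 2->0 ok
  pos 15: z in {1}, choose 1; 0->1 ok
  pos 16: y in {2,3,4}, choose 4; 1->4 ok
  pos 17: z in {1}, choose 1; 4->1 ok
  pos 18: y in {2,3,4}, choose 2; 1->2 ok
  pos 19: y in {2,3,4}, choose 2; 2->2 ok
  pos 20: y in {2,3,4}, choose 3; 2->3 ok
  pos 21: y in {2,3,4}, choose 3; 3->3 ok
  pos 22: y in {2,3,4}, choose 3; 3->3 ok
  pos 23: z in {1}, choose 1; 3->1 ok
  pos 24: z in {1}, choose 1; 1->1 ok
  pos 25: y in {2,3,4}, choose 4; 1->4 ok
  pos 26: x in {0}, choose 0; 4->0 ok

0,0,4,0,4,0,0,3,3,3,3,2,2,2,0,1,4,1,2,2,3,3,3,1,1,4,0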